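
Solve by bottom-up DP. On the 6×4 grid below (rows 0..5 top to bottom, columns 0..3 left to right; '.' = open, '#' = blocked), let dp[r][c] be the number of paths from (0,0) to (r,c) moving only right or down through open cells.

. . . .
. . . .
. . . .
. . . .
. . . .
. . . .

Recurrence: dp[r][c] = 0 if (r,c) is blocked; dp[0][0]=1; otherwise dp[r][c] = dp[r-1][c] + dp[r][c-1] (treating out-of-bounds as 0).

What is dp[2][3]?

10

r\c   0   1   2   3
  0   1   1   1   1
  1   1   2   3   4
  2   1   3   6  10
  3   1   4  10  20
  4   1   5  15  35
  5   1   6  21  56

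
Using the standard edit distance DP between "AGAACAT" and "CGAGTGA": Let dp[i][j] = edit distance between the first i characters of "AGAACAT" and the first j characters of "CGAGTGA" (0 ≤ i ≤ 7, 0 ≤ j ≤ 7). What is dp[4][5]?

   ''  C  G  A  G  T  G  A
''  0  1  2  3  4  5  6  7
 A  1  1  2  2  3  4  5  6
 G  2  2  1  2  2  3  4  5
 A  3  3  2  1  2  3  4  4
 A  4  4  3  2  2  3  4  4
 C  5  4  4  3  3  3  4  5
 A  6  5  5  4  4  4  4  4
 T  7  6  6  5  5  4  5  5

3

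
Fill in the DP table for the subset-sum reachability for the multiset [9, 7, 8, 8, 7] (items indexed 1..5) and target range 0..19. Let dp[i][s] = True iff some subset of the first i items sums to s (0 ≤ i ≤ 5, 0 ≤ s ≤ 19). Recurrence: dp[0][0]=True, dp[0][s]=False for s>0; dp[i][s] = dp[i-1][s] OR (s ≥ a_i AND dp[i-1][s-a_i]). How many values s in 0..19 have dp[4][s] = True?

7

i\s   0   1   2   3   4   5   6   7   8   9  10  11  12  13  14  15  16  17  18  19
  0   T   F   F   F   F   F   F   F   F   F   F   F   F   F   F   F   F   F   F   F
  1   T   F   F   F   F   F   F   F   F   T   F   F   F   F   F   F   F   F   F   F
  2   T   F   F   F   F   F   F   T   F   T   F   F   F   F   F   F   T   F   F   F
  3   T   F   F   F   F   F   F   T   T   T   F   F   F   F   F   T   T   T   F   F
  4   T   F   F   F   F   F   F   T   T   T   F   F   F   F   F   T   T   T   F   F
  5   T   F   F   F   F   F   F   T   T   T   F   F   F   F   T   T   T   T   F   F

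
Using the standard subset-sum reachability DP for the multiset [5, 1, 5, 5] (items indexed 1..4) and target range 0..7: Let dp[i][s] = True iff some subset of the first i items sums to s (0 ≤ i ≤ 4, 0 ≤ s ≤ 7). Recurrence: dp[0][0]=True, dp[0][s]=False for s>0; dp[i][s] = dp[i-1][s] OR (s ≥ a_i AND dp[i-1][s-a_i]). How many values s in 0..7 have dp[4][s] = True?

4

i\s   0   1   2   3   4   5   6   7
  0   T   F   F   F   F   F   F   F
  1   T   F   F   F   F   T   F   F
  2   T   T   F   F   F   T   T   F
  3   T   T   F   F   F   T   T   F
  4   T   T   F   F   F   T   T   F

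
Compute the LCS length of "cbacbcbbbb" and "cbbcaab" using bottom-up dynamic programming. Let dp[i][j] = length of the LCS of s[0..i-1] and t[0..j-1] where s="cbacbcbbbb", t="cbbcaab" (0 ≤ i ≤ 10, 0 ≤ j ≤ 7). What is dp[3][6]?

3

   ''  c  b  b  c  a  a  b
''  0  0  0  0  0  0  0  0
 c  0  1  1  1  1  1  1  1
 b  0  1  2  2  2  2  2  2
 a  0  1  2  2  2  3  3  3
 c  0  1  2  2  3  3  3  3
 b  0  1  2  3  3  3  3  4
 c  0  1  2  3  4  4  4  4
 b  0  1  2  3  4  4  4  5
 b  0  1  2  3  4  4  4  5
 b  0  1  2  3  4  4  4  5
 b  0  1  2  3  4  4  4  5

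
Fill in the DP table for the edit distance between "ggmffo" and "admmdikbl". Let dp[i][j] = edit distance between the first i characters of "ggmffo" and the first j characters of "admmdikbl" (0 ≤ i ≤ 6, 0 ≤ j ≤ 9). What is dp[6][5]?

   ''  a  d  m  m  d  i  k  b  l
''  0  1  2  3  4  5  6  7  8  9
 g  1  1  2  3  4  5  6  7  8  9
 g  2  2  2  3  4  5  6  7  8  9
 m  3  3  3  2  3  4  5  6  7  8
 f  4  4  4  3  3  4  5  6  7  8
 f  5  5  5  4  4  4  5  6  7  8
 o  6  6  6  5  5  5  5  6  7  8

5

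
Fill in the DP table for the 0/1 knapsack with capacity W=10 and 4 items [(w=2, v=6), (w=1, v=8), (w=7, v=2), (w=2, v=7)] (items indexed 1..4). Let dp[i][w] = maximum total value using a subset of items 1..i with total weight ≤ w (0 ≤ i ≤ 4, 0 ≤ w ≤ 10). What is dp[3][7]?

i\w   0   1   2   3   4   5   6   7   8   9  10
  0   0   0   0   0   0   0   0   0   0   0   0
  1   0   0   6   6   6   6   6   6   6   6   6
  2   0   8   8  14  14  14  14  14  14  14  14
  3   0   8   8  14  14  14  14  14  14  14  16
  4   0   8   8  15  15  21  21  21  21  21  21

14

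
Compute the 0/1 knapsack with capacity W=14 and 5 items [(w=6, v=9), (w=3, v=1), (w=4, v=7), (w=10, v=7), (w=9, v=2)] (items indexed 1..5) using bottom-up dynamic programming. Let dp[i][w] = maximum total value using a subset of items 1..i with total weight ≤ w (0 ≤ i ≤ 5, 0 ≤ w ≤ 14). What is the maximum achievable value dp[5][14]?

17

i\w   0   1   2   3   4   5   6   7   8   9  10  11  12  13  14
  0   0   0   0   0   0   0   0   0   0   0   0   0   0   0   0
  1   0   0   0   0   0   0   9   9   9   9   9   9   9   9   9
  2   0   0   0   1   1   1   9   9   9  10  10  10  10  10  10
  3   0   0   0   1   7   7   9   9   9  10  16  16  16  17  17
  4   0   0   0   1   7   7   9   9   9  10  16  16  16  17  17
  5   0   0   0   1   7   7   9   9   9  10  16  16  16  17  17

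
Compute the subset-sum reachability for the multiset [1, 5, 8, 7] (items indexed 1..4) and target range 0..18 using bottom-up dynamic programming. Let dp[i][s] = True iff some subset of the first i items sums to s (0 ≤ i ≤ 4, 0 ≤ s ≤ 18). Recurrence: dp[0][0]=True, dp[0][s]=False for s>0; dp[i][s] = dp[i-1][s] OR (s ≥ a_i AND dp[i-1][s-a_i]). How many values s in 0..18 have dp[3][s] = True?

8

i\s   0   1   2   3   4   5   6   7   8   9  10  11  12  13  14  15  16  17  18
  0   T   F   F   F   F   F   F   F   F   F   F   F   F   F   F   F   F   F   F
  1   T   T   F   F   F   F   F   F   F   F   F   F   F   F   F   F   F   F   F
  2   T   T   F   F   F   T   T   F   F   F   F   F   F   F   F   F   F   F   F
  3   T   T   F   F   F   T   T   F   T   T   F   F   F   T   T   F   F   F   F
  4   T   T   F   F   F   T   T   T   T   T   F   F   T   T   T   T   T   F   F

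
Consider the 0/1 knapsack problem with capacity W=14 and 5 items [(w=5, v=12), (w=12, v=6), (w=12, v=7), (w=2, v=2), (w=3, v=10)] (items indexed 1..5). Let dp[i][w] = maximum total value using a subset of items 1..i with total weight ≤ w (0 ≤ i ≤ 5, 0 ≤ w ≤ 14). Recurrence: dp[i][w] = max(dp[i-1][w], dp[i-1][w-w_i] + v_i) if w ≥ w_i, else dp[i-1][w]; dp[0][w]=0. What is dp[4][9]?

14

i\w   0   1   2   3   4   5   6   7   8   9  10  11  12  13  14
  0   0   0   0   0   0   0   0   0   0   0   0   0   0   0   0
  1   0   0   0   0   0  12  12  12  12  12  12  12  12  12  12
  2   0   0   0   0   0  12  12  12  12  12  12  12  12  12  12
  3   0   0   0   0   0  12  12  12  12  12  12  12  12  12  12
  4   0   0   2   2   2  12  12  14  14  14  14  14  14  14  14
  5   0   0   2  10  10  12  12  14  22  22  24  24  24  24  24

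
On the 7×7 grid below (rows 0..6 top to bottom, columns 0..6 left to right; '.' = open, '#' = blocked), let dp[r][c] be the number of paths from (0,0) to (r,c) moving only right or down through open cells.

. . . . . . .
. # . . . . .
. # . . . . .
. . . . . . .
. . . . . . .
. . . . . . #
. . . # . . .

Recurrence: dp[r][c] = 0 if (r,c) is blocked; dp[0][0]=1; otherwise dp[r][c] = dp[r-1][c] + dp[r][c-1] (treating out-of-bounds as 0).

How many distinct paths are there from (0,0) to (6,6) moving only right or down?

113

r\c   0   1   2   3   4   5   6
  0   1   1   1   1   1   1   1
  1   1   0   1   2   3   4   5
  2   1   0   1   3   6  10  15
  3   1   1   2   5  11  21  36
  4   1   2   4   9  20  41  77
  5   1   3   7  16  36  77   0
  6   1   4  11   0  36 113 113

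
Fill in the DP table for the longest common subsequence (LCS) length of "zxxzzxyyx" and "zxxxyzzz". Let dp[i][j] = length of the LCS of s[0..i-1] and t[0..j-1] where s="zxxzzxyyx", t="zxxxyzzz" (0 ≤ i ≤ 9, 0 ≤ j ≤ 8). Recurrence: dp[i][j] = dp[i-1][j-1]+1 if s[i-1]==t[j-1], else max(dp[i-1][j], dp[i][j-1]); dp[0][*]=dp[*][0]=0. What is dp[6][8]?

5

   ''  z  x  x  x  y  z  z  z
''  0  0  0  0  0  0  0  0  0
 z  0  1  1  1  1  1  1  1  1
 x  0  1  2  2  2  2  2  2  2
 x  0  1  2  3  3  3  3  3  3
 z  0  1  2  3  3  3  4  4  4
 z  0  1  2  3  3  3  4  5  5
 x  0  1  2  3  4  4  4  5  5
 y  0  1  2  3  4  5  5  5  5
 y  0  1  2  3  4  5  5  5  5
 x  0  1  2  3  4  5  5  5  5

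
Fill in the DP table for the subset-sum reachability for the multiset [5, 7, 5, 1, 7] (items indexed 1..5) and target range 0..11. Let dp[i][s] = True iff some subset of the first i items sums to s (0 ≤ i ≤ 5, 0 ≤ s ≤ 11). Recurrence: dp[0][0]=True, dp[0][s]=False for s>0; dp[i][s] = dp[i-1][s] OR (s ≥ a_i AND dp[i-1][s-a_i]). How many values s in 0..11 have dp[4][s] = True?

8

i\s   0   1   2   3   4   5   6   7   8   9  10  11
  0   T   F   F   F   F   F   F   F   F   F   F   F
  1   T   F   F   F   F   T   F   F   F   F   F   F
  2   T   F   F   F   F   T   F   T   F   F   F   F
  3   T   F   F   F   F   T   F   T   F   F   T   F
  4   T   T   F   F   F   T   T   T   T   F   T   T
  5   T   T   F   F   F   T   T   T   T   F   T   T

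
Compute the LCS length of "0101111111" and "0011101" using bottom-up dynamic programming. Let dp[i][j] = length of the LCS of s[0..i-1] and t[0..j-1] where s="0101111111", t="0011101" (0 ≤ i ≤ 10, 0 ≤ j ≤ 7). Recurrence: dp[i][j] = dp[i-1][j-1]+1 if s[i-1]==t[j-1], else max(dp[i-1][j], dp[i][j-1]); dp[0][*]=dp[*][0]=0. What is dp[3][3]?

2

   ''  0  0  1  1  1  0  1
''  0  0  0  0  0  0  0  0
 0  0  1  1  1  1  1  1  1
 1  0  1  1  2  2  2  2  2
 0  0  1  2  2  2  2  3  3
 1  0  1  2  3  3  3  3  4
 1  0  1  2  3  4  4  4  4
 1  0  1  2  3  4  5  5  5
 1  0  1  2  3  4  5  5  6
 1  0  1  2  3  4  5  5  6
 1  0  1  2  3  4  5  5  6
 1  0  1  2  3  4  5  5  6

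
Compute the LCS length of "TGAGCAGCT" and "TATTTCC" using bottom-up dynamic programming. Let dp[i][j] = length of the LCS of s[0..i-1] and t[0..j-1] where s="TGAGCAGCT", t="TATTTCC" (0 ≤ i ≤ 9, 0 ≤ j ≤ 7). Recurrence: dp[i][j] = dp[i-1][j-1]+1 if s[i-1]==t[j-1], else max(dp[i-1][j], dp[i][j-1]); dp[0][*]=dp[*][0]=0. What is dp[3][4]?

   ''  T  A  T  T  T  C  C
''  0  0  0  0  0  0  0  0
 T  0  1  1  1  1  1  1  1
 G  0  1  1  1  1  1  1  1
 A  0  1  2  2  2  2  2  2
 G  0  1  2  2  2  2  2  2
 C  0  1  2  2  2  2  3  3
 A  0  1  2  2  2  2  3  3
 G  0  1  2  2  2  2  3  3
 C  0  1  2  2  2  2  3  4
 T  0  1  2  3  3  3  3  4

2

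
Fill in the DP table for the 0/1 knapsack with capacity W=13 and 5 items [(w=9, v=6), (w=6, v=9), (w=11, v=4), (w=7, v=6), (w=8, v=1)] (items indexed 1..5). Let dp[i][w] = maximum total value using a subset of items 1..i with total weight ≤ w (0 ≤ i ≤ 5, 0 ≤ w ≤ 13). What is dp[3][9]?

i\w   0   1   2   3   4   5   6   7   8   9  10  11  12  13
  0   0   0   0   0   0   0   0   0   0   0   0   0   0   0
  1   0   0   0   0   0   0   0   0   0   6   6   6   6   6
  2   0   0   0   0   0   0   9   9   9   9   9   9   9   9
  3   0   0   0   0   0   0   9   9   9   9   9   9   9   9
  4   0   0   0   0   0   0   9   9   9   9   9   9   9  15
  5   0   0   0   0   0   0   9   9   9   9   9   9   9  15

9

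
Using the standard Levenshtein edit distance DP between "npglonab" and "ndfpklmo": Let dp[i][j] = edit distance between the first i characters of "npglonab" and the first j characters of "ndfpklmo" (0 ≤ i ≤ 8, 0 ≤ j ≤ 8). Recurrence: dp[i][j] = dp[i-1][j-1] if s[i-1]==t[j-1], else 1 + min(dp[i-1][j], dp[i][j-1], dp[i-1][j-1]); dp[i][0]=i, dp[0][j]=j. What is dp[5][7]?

4

   ''  n  d  f  p  k  l  m  o
''  0  1  2  3  4  5  6  7  8
 n  1  0  1  2  3  4  5  6  7
 p  2  1  1  2  2  3  4  5  6
 g  3  2  2  2  3  3  4  5  6
 l  4  3  3  3  3  4  3  4  5
 o  5  4  4  4  4  4  4  4  4
 n  6  5  5  5  5  5  5  5  5
 a  7  6  6  6  6  6  6  6  6
 b  8  7  7  7  7  7  7  7  7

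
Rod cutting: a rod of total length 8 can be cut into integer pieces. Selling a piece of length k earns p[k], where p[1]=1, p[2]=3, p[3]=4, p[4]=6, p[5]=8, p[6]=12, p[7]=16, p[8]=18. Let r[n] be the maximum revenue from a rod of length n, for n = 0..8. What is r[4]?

   n    0    1    2    3    4    5    6    7    8
r[n]    0    1    3    4    6    8   12   16   18

6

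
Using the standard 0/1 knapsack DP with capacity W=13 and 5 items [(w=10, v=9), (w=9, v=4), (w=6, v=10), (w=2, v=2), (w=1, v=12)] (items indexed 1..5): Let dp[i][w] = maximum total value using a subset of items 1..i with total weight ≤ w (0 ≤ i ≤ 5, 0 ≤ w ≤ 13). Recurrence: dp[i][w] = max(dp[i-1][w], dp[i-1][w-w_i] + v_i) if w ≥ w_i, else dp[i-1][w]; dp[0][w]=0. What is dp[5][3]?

14

i\w   0   1   2   3   4   5   6   7   8   9  10  11  12  13
  0   0   0   0   0   0   0   0   0   0   0   0   0   0   0
  1   0   0   0   0   0   0   0   0   0   0   9   9   9   9
  2   0   0   0   0   0   0   0   0   0   4   9   9   9   9
  3   0   0   0   0   0   0  10  10  10  10  10  10  10  10
  4   0   0   2   2   2   2  10  10  12  12  12  12  12  12
  5   0  12  12  14  14  14  14  22  22  24  24  24  24  24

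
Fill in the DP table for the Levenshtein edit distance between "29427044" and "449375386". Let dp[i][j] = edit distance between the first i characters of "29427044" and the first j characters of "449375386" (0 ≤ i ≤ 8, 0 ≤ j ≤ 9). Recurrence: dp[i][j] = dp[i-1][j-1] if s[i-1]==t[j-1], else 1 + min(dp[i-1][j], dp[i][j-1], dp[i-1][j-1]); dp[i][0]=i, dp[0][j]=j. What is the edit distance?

   ''  4  4  9  3  7  5  3  8  6
''  0  1  2  3  4  5  6  7  8  9
 2  1  1  2  3  4  5  6  7  8  9
 9  2  2  2  2  3  4  5  6  7  8
 4  3  2  2  3  3  4  5  6  7  8
 2  4  3  3  3  4  4  5  6  7  8
 7  5  4  4  4  4  4  5  6  7  8
 0  6  5  5  5  5  5  5  6  7  8
 4  7  6  5  6  6  6  6  6  7  8
 4  8  7  6  6  7  7  7  7  7  8

8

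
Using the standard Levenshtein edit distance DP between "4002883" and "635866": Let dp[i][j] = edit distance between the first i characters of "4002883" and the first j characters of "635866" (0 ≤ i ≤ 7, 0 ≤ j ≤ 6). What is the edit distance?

   ''  6  3  5  8  6  6
''  0  1  2  3  4  5  6
 4  1  1  2  3  4  5  6
 0  2  2  2  3  4  5  6
 0  3  3  3  3  4  5  6
 2  4  4  4  4  4  5  6
 8  5  5  5  5  4  5  6
 8  6  6  6  6  5  5  6
 3  7  7  6  7  6  6  6

6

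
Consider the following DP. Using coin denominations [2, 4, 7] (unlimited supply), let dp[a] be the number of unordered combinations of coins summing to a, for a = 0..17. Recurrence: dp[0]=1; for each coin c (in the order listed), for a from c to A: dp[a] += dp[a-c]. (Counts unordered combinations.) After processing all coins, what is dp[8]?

3

after  coin     0     1     2     3     4     5     6     7     8     9    10    11    12    13    14    15    16    17
          2     1     0     1     0     1     0     1     0     1     0     1     0     1     0     1     0     1     0
          4     1     0     1     0     2     0     2     0     3     0     3     0     4     0     4     0     5     0
          7     1     0     1     0     2     0     2     1     3     1     3     2     4     2     5     3     6     3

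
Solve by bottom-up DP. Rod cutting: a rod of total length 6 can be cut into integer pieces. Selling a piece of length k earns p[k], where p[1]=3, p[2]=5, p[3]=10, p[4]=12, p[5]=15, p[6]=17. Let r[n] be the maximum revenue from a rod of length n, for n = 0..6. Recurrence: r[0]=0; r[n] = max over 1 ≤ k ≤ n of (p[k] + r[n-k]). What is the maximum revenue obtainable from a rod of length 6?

   n    0    1    2    3    4    5    6
r[n]    0    3    6   10   13   16   20

20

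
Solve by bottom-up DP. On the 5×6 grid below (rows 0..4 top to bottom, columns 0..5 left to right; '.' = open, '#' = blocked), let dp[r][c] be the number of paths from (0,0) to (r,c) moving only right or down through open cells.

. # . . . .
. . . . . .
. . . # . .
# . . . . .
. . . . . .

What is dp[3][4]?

6

r\c   0   1   2   3   4   5
  0   1   0   0   0   0   0
  1   1   1   1   1   1   1
  2   1   2   3   0   1   2
  3   0   2   5   5   6   8
  4   0   2   7  12  18  26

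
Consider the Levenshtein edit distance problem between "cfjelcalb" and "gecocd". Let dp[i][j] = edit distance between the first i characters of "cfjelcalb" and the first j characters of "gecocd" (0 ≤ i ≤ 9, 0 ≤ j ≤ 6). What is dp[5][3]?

4

   ''  g  e  c  o  c  d
''  0  1  2  3  4  5  6
 c  1  1  2  2  3  4  5
 f  2  2  2  3  3  4  5
 j  3  3  3  3  4  4  5
 e  4  4  3  4  4  5  5
 l  5  5  4  4  5  5  6
 c  6  6  5  4  5  5  6
 a  7  7  6  5  5  6  6
 l  8  8  7  6  6  6  7
 b  9  9  8  7  7  7  7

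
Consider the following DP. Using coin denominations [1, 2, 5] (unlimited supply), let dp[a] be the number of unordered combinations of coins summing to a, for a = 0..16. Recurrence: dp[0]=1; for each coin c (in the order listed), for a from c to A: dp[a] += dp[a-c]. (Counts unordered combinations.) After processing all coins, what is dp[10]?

after  coin     0     1     2     3     4     5     6     7     8     9    10    11    12    13    14    15    16
          1     1     1     1     1     1     1     1     1     1     1     1     1     1     1     1     1     1
          2     1     1     2     2     3     3     4     4     5     5     6     6     7     7     8     8     9
          5     1     1     2     2     3     4     5     6     7     8    10    11    13    14    16    18    20

10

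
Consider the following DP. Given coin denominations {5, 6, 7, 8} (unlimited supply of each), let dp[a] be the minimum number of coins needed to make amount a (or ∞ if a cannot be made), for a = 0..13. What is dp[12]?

 a  0  1  2  3  4  5  6  7  8  9 10 11 12 13
dp  0  -  -  -  -  1  1  1  1  -  2  2  2  2
(- denotes ∞ / unreachable)

2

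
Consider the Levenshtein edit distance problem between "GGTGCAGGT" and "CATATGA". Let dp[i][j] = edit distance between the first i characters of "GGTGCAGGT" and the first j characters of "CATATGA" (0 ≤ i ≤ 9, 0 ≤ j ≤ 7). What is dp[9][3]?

   ''  C  A  T  A  T  G  A
''  0  1  2  3  4  5  6  7
 G  1  1  2  3  4  5  5  6
 G  2  2  2  3  4  5  5  6
 T  3  3  3  2  3  4  5  6
 G  4  4  4  3  3  4  4  5
 C  5  4  5  4  4  4  5  5
 A  6  5  4  5  4  5  5  5
 G  7  6  5  5  5  5  5  6
 G  8  7  6  6  6  6  5  6
 T  9  8  7  6  7  6  6  6

6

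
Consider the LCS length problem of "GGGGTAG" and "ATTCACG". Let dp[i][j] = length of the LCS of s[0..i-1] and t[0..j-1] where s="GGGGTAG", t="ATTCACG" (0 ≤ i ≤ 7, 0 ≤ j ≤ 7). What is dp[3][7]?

1

   ''  A  T  T  C  A  C  G
''  0  0  0  0  0  0  0  0
 G  0  0  0  0  0  0  0  1
 G  0  0  0  0  0  0  0  1
 G  0  0  0  0  0  0  0  1
 G  0  0  0  0  0  0  0  1
 T  0  0  1  1  1  1  1  1
 A  0  1  1  1  1  2  2  2
 G  0  1  1  1  1  2  2  3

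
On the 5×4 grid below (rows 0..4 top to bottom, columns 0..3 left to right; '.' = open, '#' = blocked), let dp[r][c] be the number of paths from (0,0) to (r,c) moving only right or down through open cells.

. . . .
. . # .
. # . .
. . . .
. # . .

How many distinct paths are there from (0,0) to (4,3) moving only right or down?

r\c   0   1   2   3
  0   1   1   1   1
  1   1   2   0   1
  2   1   0   0   1
  3   1   1   1   2
  4   1   0   1   3

3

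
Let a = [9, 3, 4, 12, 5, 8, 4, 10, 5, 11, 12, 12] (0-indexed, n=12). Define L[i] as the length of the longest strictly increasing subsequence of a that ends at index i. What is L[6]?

2

   i    0    1    2    3    4    5    6    7    8    9   10   11
a[i]    9    3    4   12    5    8    4   10    5   11   12   12
L[i]    1    1    2    3    3    4    2    5    3    6    7    7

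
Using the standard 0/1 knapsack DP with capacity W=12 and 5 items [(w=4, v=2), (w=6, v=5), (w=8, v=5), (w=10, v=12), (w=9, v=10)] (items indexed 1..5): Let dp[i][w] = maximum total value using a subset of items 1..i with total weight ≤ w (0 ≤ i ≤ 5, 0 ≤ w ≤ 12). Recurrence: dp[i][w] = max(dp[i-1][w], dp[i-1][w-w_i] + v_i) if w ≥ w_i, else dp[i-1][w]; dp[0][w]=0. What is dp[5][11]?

i\w   0   1   2   3   4   5   6   7   8   9  10  11  12
  0   0   0   0   0   0   0   0   0   0   0   0   0   0
  1   0   0   0   0   2   2   2   2   2   2   2   2   2
  2   0   0   0   0   2   2   5   5   5   5   7   7   7
  3   0   0   0   0   2   2   5   5   5   5   7   7   7
  4   0   0   0   0   2   2   5   5   5   5  12  12  12
  5   0   0   0   0   2   2   5   5   5  10  12  12  12

12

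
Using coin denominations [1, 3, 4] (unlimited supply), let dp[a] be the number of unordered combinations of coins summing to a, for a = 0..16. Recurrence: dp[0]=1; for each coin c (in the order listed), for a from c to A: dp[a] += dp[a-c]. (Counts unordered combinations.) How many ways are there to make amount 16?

after  coin     0     1     2     3     4     5     6     7     8     9    10    11    12    13    14    15    16
          1     1     1     1     1     1     1     1     1     1     1     1     1     1     1     1     1     1
          3     1     1     1     2     2     2     3     3     3     4     4     4     5     5     5     6     6
          4     1     1     1     2     3     3     4     5     6     7     8     9    11    12    13    15    17

17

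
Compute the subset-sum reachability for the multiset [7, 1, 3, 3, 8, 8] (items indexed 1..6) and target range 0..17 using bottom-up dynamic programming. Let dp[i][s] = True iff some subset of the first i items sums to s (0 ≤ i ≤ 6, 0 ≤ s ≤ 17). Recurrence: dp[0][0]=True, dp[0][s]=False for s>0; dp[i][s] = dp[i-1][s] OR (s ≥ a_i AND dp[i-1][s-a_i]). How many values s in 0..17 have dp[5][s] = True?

15

i\s   0   1   2   3   4   5   6   7   8   9  10  11  12  13  14  15  16  17
  0   T   F   F   F   F   F   F   F   F   F   F   F   F   F   F   F   F   F
  1   T   F   F   F   F   F   F   T   F   F   F   F   F   F   F   F   F   F
  2   T   T   F   F   F   F   F   T   T   F   F   F   F   F   F   F   F   F
  3   T   T   F   T   T   F   F   T   T   F   T   T   F   F   F   F   F   F
  4   T   T   F   T   T   F   T   T   T   F   T   T   F   T   T   F   F   F
  5   T   T   F   T   T   F   T   T   T   T   T   T   T   T   T   T   T   F
  6   T   T   F   T   T   F   T   T   T   T   T   T   T   T   T   T   T   T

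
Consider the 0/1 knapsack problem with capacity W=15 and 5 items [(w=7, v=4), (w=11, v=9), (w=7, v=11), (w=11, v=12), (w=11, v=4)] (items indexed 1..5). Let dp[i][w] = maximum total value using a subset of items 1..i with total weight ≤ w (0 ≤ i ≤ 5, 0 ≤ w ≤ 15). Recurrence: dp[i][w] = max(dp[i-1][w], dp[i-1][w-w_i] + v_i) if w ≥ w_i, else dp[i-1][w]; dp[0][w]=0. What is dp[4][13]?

i\w   0   1   2   3   4   5   6   7   8   9  10  11  12  13  14  15
  0   0   0   0   0   0   0   0   0   0   0   0   0   0   0   0   0
  1   0   0   0   0   0   0   0   4   4   4   4   4   4   4   4   4
  2   0   0   0   0   0   0   0   4   4   4   4   9   9   9   9   9
  3   0   0   0   0   0   0   0  11  11  11  11  11  11  11  15  15
  4   0   0   0   0   0   0   0  11  11  11  11  12  12  12  15  15
  5   0   0   0   0   0   0   0  11  11  11  11  12  12  12  15  15

12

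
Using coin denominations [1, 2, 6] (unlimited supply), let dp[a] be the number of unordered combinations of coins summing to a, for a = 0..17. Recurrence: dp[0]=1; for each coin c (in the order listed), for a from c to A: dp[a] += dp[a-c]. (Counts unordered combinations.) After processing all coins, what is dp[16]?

after  coin     0     1     2     3     4     5     6     7     8     9    10    11    12    13    14    15    16    17
          1     1     1     1     1     1     1     1     1     1     1     1     1     1     1     1     1     1     1
          2     1     1     2     2     3     3     4     4     5     5     6     6     7     7     8     8     9     9
          6     1     1     2     2     3     3     5     5     7     7     9     9    12    12    15    15    18    18

18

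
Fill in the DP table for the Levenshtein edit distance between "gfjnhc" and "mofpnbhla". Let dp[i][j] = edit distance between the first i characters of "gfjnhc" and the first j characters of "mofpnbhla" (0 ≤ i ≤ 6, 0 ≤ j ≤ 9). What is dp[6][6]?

5

   ''  m  o  f  p  n  b  h  l  a
''  0  1  2  3  4  5  6  7  8  9
 g  1  1  2  3  4  5  6  7  8  9
 f  2  2  2  2  3  4  5  6  7  8
 j  3  3  3  3  3  4  5  6  7  8
 n  4  4  4  4  4  3  4  5  6  7
 h  5  5  5  5  5  4  4  4  5  6
 c  6  6  6  6  6  5  5  5  5  6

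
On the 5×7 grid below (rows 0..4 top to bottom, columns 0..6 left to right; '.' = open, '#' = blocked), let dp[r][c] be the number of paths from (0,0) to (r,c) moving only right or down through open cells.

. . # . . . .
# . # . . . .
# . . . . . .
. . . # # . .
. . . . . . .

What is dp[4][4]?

r\c   0   1   2   3   4   5   6
  0   1   1   0   0   0   0   0
  1   0   1   0   0   0   0   0
  2   0   1   1   1   1   1   1
  3   0   1   2   0   0   1   2
  4   0   1   3   3   3   4   6

3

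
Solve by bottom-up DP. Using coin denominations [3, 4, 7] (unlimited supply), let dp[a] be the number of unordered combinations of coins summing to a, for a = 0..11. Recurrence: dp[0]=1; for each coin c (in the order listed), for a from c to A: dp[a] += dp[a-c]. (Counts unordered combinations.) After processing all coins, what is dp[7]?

after  coin     0     1     2     3     4     5     6     7     8     9    10    11
          3     1     0     0     1     0     0     1     0     0     1     0     0
          4     1     0     0     1     1     0     1     1     1     1     1     1
          7     1     0     0     1     1     0     1     2     1     1     2     2

2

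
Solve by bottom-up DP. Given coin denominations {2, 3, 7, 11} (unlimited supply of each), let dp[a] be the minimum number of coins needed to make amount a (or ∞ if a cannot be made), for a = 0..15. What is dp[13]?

2

 a  0  1  2  3  4  5  6  7  8  9 10 11 12 13 14 15
dp  0  -  1  1  2  2  2  1  3  2  2  1  3  2  2  3
(- denotes ∞ / unreachable)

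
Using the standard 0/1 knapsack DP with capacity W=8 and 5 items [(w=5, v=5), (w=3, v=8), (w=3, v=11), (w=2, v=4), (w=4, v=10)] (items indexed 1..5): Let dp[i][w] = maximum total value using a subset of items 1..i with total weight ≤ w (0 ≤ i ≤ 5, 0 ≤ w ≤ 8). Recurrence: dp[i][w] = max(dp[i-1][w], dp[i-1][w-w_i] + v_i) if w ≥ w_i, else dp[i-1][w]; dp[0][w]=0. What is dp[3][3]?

11

i\w   0   1   2   3   4   5   6   7   8
  0   0   0   0   0   0   0   0   0   0
  1   0   0   0   0   0   5   5   5   5
  2   0   0   0   8   8   8   8   8  13
  3   0   0   0  11  11  11  19  19  19
  4   0   0   4  11  11  15  19  19  23
  5   0   0   4  11  11  15  19  21  23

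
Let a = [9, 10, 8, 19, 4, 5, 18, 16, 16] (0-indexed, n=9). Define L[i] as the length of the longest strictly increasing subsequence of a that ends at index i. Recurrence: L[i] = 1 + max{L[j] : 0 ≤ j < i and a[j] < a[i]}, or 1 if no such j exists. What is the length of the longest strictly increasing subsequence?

3

   i    0    1    2    3    4    5    6    7    8
a[i]    9   10    8   19    4    5   18   16   16
L[i]    1    2    1    3    1    2    3    3    3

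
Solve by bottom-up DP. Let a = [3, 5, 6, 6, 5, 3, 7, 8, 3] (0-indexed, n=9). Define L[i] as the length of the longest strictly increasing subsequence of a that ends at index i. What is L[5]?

1

   i    0    1    2    3    4    5    6    7    8
a[i]    3    5    6    6    5    3    7    8    3
L[i]    1    2    3    3    2    1    4    5    1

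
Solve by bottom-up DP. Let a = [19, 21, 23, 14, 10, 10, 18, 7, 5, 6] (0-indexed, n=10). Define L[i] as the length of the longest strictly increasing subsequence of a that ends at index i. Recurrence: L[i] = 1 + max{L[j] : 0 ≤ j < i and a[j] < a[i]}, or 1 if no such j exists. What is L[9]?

2

   i    0    1    2    3    4    5    6    7    8    9
a[i]   19   21   23   14   10   10   18    7    5    6
L[i]    1    2    3    1    1    1    2    1    1    2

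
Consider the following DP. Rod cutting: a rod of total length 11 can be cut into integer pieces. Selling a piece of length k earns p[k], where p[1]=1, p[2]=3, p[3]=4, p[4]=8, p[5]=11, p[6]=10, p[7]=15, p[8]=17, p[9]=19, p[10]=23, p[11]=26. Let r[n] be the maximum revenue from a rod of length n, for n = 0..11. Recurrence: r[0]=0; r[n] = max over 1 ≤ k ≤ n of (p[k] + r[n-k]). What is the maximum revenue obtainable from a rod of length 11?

   n    0    1    2    3    4    5    6    7    8    9   10   11
r[n]    0    1    3    4    8   11   12   15   17   19   23   26

26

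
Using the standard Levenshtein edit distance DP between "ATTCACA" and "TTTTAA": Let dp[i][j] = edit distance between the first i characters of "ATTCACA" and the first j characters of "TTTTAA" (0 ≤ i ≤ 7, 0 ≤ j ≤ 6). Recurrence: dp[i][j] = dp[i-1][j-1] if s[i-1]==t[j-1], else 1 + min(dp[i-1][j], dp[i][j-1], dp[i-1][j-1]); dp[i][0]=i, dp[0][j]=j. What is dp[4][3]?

2

   ''  T  T  T  T  A  A
''  0  1  2  3  4  5  6
 A  1  1  2  3  4  4  5
 T  2  1  1  2  3  4  5
 T  3  2  1  1  2  3  4
 C  4  3  2  2  2  3  4
 A  5  4  3  3  3  2  3
 C  6  5  4  4  4  3  3
 A  7  6  5  5  5  4  3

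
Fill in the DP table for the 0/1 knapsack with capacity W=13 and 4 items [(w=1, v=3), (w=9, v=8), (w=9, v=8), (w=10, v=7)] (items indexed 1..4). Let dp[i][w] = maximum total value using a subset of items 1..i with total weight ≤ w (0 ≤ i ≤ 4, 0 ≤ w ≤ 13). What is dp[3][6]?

3

i\w   0   1   2   3   4   5   6   7   8   9  10  11  12  13
  0   0   0   0   0   0   0   0   0   0   0   0   0   0   0
  1   0   3   3   3   3   3   3   3   3   3   3   3   3   3
  2   0   3   3   3   3   3   3   3   3   8  11  11  11  11
  3   0   3   3   3   3   3   3   3   3   8  11  11  11  11
  4   0   3   3   3   3   3   3   3   3   8  11  11  11  11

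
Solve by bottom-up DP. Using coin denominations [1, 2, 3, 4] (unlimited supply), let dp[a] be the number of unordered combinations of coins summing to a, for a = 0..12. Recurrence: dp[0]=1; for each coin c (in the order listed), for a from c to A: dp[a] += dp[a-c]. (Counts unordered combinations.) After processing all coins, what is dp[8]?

15

after  coin     0     1     2     3     4     5     6     7     8     9    10    11    12
          1     1     1     1     1     1     1     1     1     1     1     1     1     1
          2     1     1     2     2     3     3     4     4     5     5     6     6     7
          3     1     1     2     3     4     5     7     8    10    12    14    16    19
          4     1     1     2     3     5     6     9    11    15    18    23    27    34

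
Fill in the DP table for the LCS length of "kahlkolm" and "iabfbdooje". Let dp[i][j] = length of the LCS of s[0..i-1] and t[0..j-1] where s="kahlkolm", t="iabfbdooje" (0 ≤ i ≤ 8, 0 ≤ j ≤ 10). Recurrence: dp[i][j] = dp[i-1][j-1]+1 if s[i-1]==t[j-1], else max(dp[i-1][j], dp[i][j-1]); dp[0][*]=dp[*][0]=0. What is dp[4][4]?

1

   ''  i  a  b  f  b  d  o  o  j  e
''  0  0  0  0  0  0  0  0  0  0  0
 k  0  0  0  0  0  0  0  0  0  0  0
 a  0  0  1  1  1  1  1  1  1  1  1
 h  0  0  1  1  1  1  1  1  1  1  1
 l  0  0  1  1  1  1  1  1  1  1  1
 k  0  0  1  1  1  1  1  1  1  1  1
 o  0  0  1  1  1  1  1  2  2  2  2
 l  0  0  1  1  1  1  1  2  2  2  2
 m  0  0  1  1  1  1  1  2  2  2  2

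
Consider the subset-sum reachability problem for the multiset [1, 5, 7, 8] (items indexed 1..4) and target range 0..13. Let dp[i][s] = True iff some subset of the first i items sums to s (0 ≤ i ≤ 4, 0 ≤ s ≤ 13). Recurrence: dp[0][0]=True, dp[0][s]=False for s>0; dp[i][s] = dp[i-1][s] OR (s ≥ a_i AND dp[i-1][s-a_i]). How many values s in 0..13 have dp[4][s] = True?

i\s   0   1   2   3   4   5   6   7   8   9  10  11  12  13
  0   T   F   F   F   F   F   F   F   F   F   F   F   F   F
  1   T   T   F   F   F   F   F   F   F   F   F   F   F   F
  2   T   T   F   F   F   T   T   F   F   F   F   F   F   F
  3   T   T   F   F   F   T   T   T   T   F   F   F   T   T
  4   T   T   F   F   F   T   T   T   T   T   F   F   T   T

9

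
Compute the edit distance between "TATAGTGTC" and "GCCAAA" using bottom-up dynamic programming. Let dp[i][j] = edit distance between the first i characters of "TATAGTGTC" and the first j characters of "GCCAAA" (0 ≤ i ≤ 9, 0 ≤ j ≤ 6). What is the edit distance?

   ''  G  C  C  A  A  A
''  0  1  2  3  4  5  6
 T  1  1  2  3  4  5  6
 A  2  2  2  3  3  4  5
 T  3  3  3  3  4  4  5
 A  4  4  4  4  3  4  4
 G  5  4  5  5  4  4  5
 T  6  5  5  6  5  5  5
 G  7  6  6  6  6  6  6
 T  8  7  7  7  7  7  7
 C  9  8  7  7  8  8  8

8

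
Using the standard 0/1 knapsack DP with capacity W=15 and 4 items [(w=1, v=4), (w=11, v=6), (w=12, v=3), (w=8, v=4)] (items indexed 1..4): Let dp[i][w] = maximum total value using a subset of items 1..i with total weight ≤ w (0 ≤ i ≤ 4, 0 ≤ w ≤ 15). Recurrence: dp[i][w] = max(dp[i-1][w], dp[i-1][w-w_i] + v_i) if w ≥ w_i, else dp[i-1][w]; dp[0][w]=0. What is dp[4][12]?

i\w   0   1   2   3   4   5   6   7   8   9  10  11  12  13  14  15
  0   0   0   0   0   0   0   0   0   0   0   0   0   0   0   0   0
  1   0   4   4   4   4   4   4   4   4   4   4   4   4   4   4   4
  2   0   4   4   4   4   4   4   4   4   4   4   6  10  10  10  10
  3   0   4   4   4   4   4   4   4   4   4   4   6  10  10  10  10
  4   0   4   4   4   4   4   4   4   4   8   8   8  10  10  10  10

10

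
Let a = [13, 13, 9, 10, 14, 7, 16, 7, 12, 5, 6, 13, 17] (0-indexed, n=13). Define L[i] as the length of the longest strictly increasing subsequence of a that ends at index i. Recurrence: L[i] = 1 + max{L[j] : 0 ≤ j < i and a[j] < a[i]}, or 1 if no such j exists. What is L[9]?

1

   i    0    1    2    3    4    5    6    7    8    9   10   11   12
a[i]   13   13    9   10   14    7   16    7   12    5    6   13   17
L[i]    1    1    1    2    3    1    4    1    3    1    2    4    5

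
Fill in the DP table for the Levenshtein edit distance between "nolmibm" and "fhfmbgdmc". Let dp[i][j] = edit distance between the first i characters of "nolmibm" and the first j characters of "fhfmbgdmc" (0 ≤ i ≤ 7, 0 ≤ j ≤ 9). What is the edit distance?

7

   ''  f  h  f  m  b  g  d  m  c
''  0  1  2  3  4  5  6  7  8  9
 n  1  1  2  3  4  5  6  7  8  9
 o  2  2  2  3  4  5  6  7  8  9
 l  3  3  3  3  4  5  6  7  8  9
 m  4  4  4  4  3  4  5  6  7  8
 i  5  5  5  5  4  4  5  6  7  8
 b  6  6  6  6  5  4  5  6  7  8
 m  7  7  7  7  6  5  5  6  6  7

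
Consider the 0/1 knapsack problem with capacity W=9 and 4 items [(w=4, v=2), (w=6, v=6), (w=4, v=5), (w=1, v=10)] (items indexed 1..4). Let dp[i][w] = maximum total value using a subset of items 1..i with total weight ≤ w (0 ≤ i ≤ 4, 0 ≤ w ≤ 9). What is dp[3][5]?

5

i\w   0   1   2   3   4   5   6   7   8   9
  0   0   0   0   0   0   0   0   0   0   0
  1   0   0   0   0   2   2   2   2   2   2
  2   0   0   0   0   2   2   6   6   6   6
  3   0   0   0   0   5   5   6   6   7   7
  4   0  10  10  10  10  15  15  16  16  17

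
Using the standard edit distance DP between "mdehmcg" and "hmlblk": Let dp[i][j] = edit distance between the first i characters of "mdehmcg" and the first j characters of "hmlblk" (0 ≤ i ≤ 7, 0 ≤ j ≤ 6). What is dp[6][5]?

6

   ''  h  m  l  b  l  k
''  0  1  2  3  4  5  6
 m  1  1  1  2  3  4  5
 d  2  2  2  2  3  4  5
 e  3  3  3  3  3  4  5
 h  4  3  4  4  4  4  5
 m  5  4  3  4  5  5  5
 c  6  5  4  4  5  6  6
 g  7  6  5  5  5  6  7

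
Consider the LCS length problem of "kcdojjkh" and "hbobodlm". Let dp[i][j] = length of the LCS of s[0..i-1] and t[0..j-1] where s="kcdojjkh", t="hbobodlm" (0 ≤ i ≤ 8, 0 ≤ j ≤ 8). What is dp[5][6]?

1

   ''  h  b  o  b  o  d  l  m
''  0  0  0  0  0  0  0  0  0
 k  0  0  0  0  0  0  0  0  0
 c  0  0  0  0  0  0  0  0  0
 d  0  0  0  0  0  0  1  1  1
 o  0  0  0  1  1  1  1  1  1
 j  0  0  0  1  1  1  1  1  1
 j  0  0  0  1  1  1  1  1  1
 k  0  0  0  1  1  1  1  1  1
 h  0  1  1  1  1  1  1  1  1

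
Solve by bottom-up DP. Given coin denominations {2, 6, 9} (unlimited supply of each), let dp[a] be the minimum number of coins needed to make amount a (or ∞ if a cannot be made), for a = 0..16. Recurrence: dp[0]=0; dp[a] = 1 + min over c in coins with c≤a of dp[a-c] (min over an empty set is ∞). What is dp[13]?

 a  0  1  2  3  4  5  6  7  8  9 10 11 12 13 14 15 16
dp  0  -  1  -  2  -  1  -  2  1  3  2  2  3  3  2  4
(- denotes ∞ / unreachable)

3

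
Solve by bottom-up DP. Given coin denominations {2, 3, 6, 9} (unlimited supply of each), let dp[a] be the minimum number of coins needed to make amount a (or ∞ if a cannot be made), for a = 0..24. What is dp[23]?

 a  0  1  2  3  4  5  6  7  8  9 10 11 12 13 14 15 16 17 18 19 20 21 22 23 24
dp  0  -  1  1  2  2  1  3  2  1  3  2  2  3  3  2  4  3  2  4  3  3  4  4  3
(- denotes ∞ / unreachable)

4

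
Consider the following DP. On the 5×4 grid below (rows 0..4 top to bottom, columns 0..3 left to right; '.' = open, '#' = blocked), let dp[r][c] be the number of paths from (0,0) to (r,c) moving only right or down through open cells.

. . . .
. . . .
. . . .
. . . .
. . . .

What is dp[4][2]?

r\c   0   1   2   3
  0   1   1   1   1
  1   1   2   3   4
  2   1   3   6  10
  3   1   4  10  20
  4   1   5  15  35

15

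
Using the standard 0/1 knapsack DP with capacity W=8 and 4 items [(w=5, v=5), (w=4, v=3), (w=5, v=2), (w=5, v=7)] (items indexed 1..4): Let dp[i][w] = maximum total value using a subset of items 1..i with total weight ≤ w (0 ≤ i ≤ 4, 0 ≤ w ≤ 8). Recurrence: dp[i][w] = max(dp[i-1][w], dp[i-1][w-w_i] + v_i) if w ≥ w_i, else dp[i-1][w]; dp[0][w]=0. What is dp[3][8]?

5

i\w   0   1   2   3   4   5   6   7   8
  0   0   0   0   0   0   0   0   0   0
  1   0   0   0   0   0   5   5   5   5
  2   0   0   0   0   3   5   5   5   5
  3   0   0   0   0   3   5   5   5   5
  4   0   0   0   0   3   7   7   7   7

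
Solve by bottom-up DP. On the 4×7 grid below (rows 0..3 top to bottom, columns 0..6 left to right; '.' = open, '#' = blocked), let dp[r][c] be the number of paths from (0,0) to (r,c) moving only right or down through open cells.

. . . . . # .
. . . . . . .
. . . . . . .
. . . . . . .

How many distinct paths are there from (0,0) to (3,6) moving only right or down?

80

r\c   0   1   2   3   4   5   6
  0   1   1   1   1   1   0   0
  1   1   2   3   4   5   5   5
  2   1   3   6  10  15  20  25
  3   1   4  10  20  35  55  80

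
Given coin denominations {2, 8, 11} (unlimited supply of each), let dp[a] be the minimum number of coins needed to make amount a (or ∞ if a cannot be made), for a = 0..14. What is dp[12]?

3

 a  0  1  2  3  4  5  6  7  8  9 10 11 12 13 14
dp  0  -  1  -  2  -  3  -  1  -  2  1  3  2  4
(- denotes ∞ / unreachable)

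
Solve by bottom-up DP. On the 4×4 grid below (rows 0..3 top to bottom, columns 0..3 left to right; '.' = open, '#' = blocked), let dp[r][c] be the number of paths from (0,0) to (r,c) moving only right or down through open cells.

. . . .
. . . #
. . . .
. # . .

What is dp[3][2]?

6

r\c   0   1   2   3
  0   1   1   1   1
  1   1   2   3   0
  2   1   3   6   6
  3   1   0   6  12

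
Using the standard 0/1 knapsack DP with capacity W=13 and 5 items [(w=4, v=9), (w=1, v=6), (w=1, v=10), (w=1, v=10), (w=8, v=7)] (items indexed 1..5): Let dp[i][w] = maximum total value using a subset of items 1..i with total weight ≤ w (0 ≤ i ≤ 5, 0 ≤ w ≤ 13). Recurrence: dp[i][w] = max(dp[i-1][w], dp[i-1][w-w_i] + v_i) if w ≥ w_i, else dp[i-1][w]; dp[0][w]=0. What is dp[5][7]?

35

i\w   0   1   2   3   4   5   6   7   8   9  10  11  12  13
  0   0   0   0   0   0   0   0   0   0   0   0   0   0   0
  1   0   0   0   0   9   9   9   9   9   9   9   9   9   9
  2   0   6   6   6   9  15  15  15  15  15  15  15  15  15
  3   0  10  16  16  16  19  25  25  25  25  25  25  25  25
  4   0  10  20  26  26  26  29  35  35  35  35  35  35  35
  5   0  10  20  26  26  26  29  35  35  35  35  35  35  35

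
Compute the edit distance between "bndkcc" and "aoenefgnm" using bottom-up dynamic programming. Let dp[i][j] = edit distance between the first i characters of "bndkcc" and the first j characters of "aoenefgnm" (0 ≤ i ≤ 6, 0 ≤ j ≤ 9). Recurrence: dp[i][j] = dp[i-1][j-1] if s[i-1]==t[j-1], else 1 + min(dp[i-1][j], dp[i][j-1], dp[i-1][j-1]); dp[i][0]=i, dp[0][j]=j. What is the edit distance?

8

   ''  a  o  e  n  e  f  g  n  m
''  0  1  2  3  4  5  6  7  8  9
 b  1  1  2  3  4  5  6  7  8  9
 n  2  2  2  3  3  4  5  6  7  8
 d  3  3  3  3  4  4  5  6  7  8
 k  4  4  4  4  4  5  5  6  7  8
 c  5  5  5  5  5  5  6  6  7  8
 c  6  6  6  6  6  6  6  7  7  8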